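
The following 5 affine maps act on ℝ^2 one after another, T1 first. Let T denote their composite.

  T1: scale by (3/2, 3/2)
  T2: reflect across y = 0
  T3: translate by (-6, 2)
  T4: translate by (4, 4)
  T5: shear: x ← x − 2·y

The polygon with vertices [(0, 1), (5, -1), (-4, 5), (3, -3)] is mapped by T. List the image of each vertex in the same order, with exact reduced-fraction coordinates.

T1 scale by (3/2, 3/2): (0, 1) → (0, 3/2); (5, -1) → (15/2, -3/2); (-4, 5) → (-6, 15/2); (3, -3) → (9/2, -9/2)
T2 reflect across y = 0: (0, 3/2) → (0, -3/2); (15/2, -3/2) → (15/2, 3/2); (-6, 15/2) → (-6, -15/2); (9/2, -9/2) → (9/2, 9/2)
T3 translate by (-6, 2): (0, -3/2) → (-6, 1/2); (15/2, 3/2) → (3/2, 7/2); (-6, -15/2) → (-12, -11/2); (9/2, 9/2) → (-3/2, 13/2)
T4 translate by (4, 4): (-6, 1/2) → (-2, 9/2); (3/2, 7/2) → (11/2, 15/2); (-12, -11/2) → (-8, -3/2); (-3/2, 13/2) → (5/2, 21/2)
T5 shear: x ← x − 2·y: (-2, 9/2) → (-11, 9/2); (11/2, 15/2) → (-19/2, 15/2); (-8, -3/2) → (-5, -3/2); (5/2, 21/2) → (-37/2, 21/2)

image vertices: (-11, 9/2), (-19/2, 15/2), (-5, -3/2), (-37/2, 21/2)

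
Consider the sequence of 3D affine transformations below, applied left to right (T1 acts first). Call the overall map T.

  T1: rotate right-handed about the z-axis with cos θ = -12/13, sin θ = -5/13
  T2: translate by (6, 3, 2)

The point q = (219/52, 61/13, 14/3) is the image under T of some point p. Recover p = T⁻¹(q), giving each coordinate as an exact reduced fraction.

T1 = [-12/13 5/13 0 0; -5/13 -12/13 0 0; 0 0 1 0; 0 0 0 1]
T2·T1 = [-12/13 5/13 0 6; -5/13 -12/13 0 3; 0 0 1 2; 0 0 0 1]
det M = 1; M⁻¹ = [-12/13 -5/13 0 87/13; 5/13 -12/13 0 6/13; 0 0 1 -2; 0 0 0 1]
M⁻¹ · (219/52, 61/13, 14/3)ᵀ = (1, -9/4, 8/3)ᵀ

p = (1, -9/4, 8/3)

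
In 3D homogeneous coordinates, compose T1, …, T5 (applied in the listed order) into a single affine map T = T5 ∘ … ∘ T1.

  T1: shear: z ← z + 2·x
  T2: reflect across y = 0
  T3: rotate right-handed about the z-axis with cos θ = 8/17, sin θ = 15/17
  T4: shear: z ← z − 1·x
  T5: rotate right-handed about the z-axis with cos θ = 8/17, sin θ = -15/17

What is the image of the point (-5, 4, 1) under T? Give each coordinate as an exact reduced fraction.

T1 shear: z ← z + 2·x: (-5, 4, 1) → (-5, 4, -9)
T2 reflect across y = 0: (-5, 4, -9) → (-5, -4, -9)
T3 rotate right-handed about the z-axis with cos θ = 8/17, sin θ = 15/17: (-5, -4, -9) → (20/17, -107/17, -9)
T4 shear: z ← z − 1·x: (20/17, -107/17, -9) → (20/17, -107/17, -173/17)
T5 rotate right-handed about the z-axis with cos θ = 8/17, sin θ = -15/17: (20/17, -107/17, -173/17) → (-5, -4, -173/17)

T(p) = (-5, -4, -173/17)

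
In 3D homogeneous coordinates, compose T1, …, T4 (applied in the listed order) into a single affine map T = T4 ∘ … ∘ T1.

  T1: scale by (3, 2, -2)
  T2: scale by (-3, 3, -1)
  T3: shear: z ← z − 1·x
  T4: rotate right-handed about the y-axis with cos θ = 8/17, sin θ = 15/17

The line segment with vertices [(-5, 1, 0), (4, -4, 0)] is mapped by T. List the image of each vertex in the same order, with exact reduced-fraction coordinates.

T1 scale by (3, 2, -2): (-5, 1, 0) → (-15, 2, 0); (4, -4, 0) → (12, -8, 0)
T2 scale by (-3, 3, -1): (-15, 2, 0) → (45, 6, 0); (12, -8, 0) → (-36, -24, 0)
T3 shear: z ← z − 1·x: (45, 6, 0) → (45, 6, -45); (-36, -24, 0) → (-36, -24, 36)
T4 rotate right-handed about the y-axis with cos θ = 8/17, sin θ = 15/17: (45, 6, -45) → (-315/17, 6, -1035/17); (-36, -24, 36) → (252/17, -24, 828/17)

image vertices: (-315/17, 6, -1035/17), (252/17, -24, 828/17)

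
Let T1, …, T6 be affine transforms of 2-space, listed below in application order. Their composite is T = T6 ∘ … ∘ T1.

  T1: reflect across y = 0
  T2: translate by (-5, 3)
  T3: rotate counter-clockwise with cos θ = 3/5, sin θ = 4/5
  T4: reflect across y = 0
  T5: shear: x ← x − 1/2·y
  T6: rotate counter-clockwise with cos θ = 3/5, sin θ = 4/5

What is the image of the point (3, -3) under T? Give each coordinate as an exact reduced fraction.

T1 reflect across y = 0: (3, -3) → (3, 3)
T2 translate by (-5, 3): (3, 3) → (-2, 6)
T3 rotate counter-clockwise with cos θ = 3/5, sin θ = 4/5: (-2, 6) → (-6, 2)
T4 reflect across y = 0: (-6, 2) → (-6, -2)
T5 shear: x ← x − 1/2·y: (-6, -2) → (-5, -2)
T6 rotate counter-clockwise with cos θ = 3/5, sin θ = 4/5: (-5, -2) → (-7/5, -26/5)

T(p) = (-7/5, -26/5)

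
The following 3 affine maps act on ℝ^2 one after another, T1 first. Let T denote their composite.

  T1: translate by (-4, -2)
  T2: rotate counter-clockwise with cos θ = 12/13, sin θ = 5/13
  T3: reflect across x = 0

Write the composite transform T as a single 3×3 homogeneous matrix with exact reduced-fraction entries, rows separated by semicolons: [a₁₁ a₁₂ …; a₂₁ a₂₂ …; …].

T1 = [1 0 -4; 0 1 -2; 0 0 1]
T2·T1 = [12/13 -5/13 -38/13; 5/13 12/13 -44/13; 0 0 1]
T3·…·T1 = [-12/13 5/13 38/13; 5/13 12/13 -44/13; 0 0 1]

T = [-12/13 5/13 38/13; 5/13 12/13 -44/13; 0 0 1]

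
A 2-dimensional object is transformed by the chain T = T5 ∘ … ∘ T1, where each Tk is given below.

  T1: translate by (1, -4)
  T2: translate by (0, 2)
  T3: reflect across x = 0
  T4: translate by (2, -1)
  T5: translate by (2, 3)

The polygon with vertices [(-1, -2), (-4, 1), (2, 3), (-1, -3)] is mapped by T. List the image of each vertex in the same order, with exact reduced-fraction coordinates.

T1 translate by (1, -4): (-1, -2) → (0, -6); (-4, 1) → (-3, -3); (2, 3) → (3, -1); (-1, -3) → (0, -7)
T2 translate by (0, 2): (0, -6) → (0, -4); (-3, -3) → (-3, -1); (3, -1) → (3, 1); (0, -7) → (0, -5)
T3 reflect across x = 0: (0, -4) → (0, -4); (-3, -1) → (3, -1); (3, 1) → (-3, 1); (0, -5) → (0, -5)
T4 translate by (2, -1): (0, -4) → (2, -5); (3, -1) → (5, -2); (-3, 1) → (-1, 0); (0, -5) → (2, -6)
T5 translate by (2, 3): (2, -5) → (4, -2); (5, -2) → (7, 1); (-1, 0) → (1, 3); (2, -6) → (4, -3)

image vertices: (4, -2), (7, 1), (1, 3), (4, -3)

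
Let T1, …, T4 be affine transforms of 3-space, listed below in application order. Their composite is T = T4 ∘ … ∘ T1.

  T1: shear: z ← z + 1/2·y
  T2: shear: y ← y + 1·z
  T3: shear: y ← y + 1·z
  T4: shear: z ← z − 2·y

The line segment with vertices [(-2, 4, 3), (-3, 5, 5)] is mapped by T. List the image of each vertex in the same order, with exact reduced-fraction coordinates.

T1 shear: z ← z + 1/2·y: (-2, 4, 3) → (-2, 4, 5); (-3, 5, 5) → (-3, 5, 15/2)
T2 shear: y ← y + 1·z: (-2, 4, 5) → (-2, 9, 5); (-3, 5, 15/2) → (-3, 25/2, 15/2)
T3 shear: y ← y + 1·z: (-2, 9, 5) → (-2, 14, 5); (-3, 25/2, 15/2) → (-3, 20, 15/2)
T4 shear: z ← z − 2·y: (-2, 14, 5) → (-2, 14, -23); (-3, 20, 15/2) → (-3, 20, -65/2)

image vertices: (-2, 14, -23), (-3, 20, -65/2)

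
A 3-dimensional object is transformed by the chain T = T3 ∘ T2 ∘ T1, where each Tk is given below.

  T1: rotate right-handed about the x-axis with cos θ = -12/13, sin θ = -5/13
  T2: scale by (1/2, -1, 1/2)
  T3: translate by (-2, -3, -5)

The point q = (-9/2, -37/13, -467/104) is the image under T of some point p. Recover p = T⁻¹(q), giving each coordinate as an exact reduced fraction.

T1 = [1 0 0 0; 0 -12/13 5/13 0; 0 -5/13 -12/13 0; 0 0 0 1]
T2·T1 = [1/2 0 0 0; 0 12/13 -5/13 0; 0 -5/26 -6/13 0; 0 0 0 1]
T3·…·T1 = [1/2 0 0 -2; 0 12/13 -5/13 -3; 0 -5/26 -6/13 -5; 0 0 0 1]
det M = -1/4; M⁻¹ = [2 0 0 4; 0 12/13 -10/13 -14/13; 0 -5/13 -24/13 -135/13; 0 0 0 1]
M⁻¹ · (-9/2, -37/13, -467/104)ᵀ = (-5, -1/4, -1)ᵀ

p = (-5, -1/4, -1)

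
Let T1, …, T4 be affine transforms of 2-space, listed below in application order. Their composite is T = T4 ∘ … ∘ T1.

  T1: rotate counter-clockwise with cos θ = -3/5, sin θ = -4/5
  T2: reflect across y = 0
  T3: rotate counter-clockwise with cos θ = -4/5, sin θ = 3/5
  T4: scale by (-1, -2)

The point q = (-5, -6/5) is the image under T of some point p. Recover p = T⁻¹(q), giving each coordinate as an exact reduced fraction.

T1 = [-3/5 4/5 0; -4/5 -3/5 0; 0 0 1]
T2·T1 = [-3/5 4/5 0; 4/5 3/5 0; 0 0 1]
T3·…·T1 = [0 -1 0; -1 0 0; 0 0 1]
T4·…·T1 = [0 1 0; 2 0 0; 0 0 1]
det M = -2; M⁻¹ = [0 1/2 0; 1 0 0; 0 0 1]
M⁻¹ · (-5, -6/5)ᵀ = (-3/5, -5)ᵀ

p = (-3/5, -5)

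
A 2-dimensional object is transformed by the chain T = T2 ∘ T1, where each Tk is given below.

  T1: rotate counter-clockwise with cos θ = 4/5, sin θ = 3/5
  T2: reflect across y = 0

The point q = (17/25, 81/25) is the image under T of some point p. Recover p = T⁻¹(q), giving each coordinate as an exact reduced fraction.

p = (-7/5, -3)

T1 = [4/5 -3/5 0; 3/5 4/5 0; 0 0 1]
T2·T1 = [4/5 -3/5 0; -3/5 -4/5 0; 0 0 1]
det M = -1; M⁻¹ = [4/5 -3/5 0; -3/5 -4/5 0; 0 0 1]
M⁻¹ · (17/25, 81/25)ᵀ = (-7/5, -3)ᵀ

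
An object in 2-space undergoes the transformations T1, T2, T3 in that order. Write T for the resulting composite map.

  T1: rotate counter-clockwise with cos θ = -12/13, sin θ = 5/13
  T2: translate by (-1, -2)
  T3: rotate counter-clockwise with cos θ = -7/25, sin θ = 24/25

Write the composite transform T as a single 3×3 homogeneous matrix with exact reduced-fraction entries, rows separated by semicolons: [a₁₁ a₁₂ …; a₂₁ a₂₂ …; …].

T = [-36/325 323/325 11/5; -323/325 -36/325 -2/5; 0 0 1]

T1 = [-12/13 -5/13 0; 5/13 -12/13 0; 0 0 1]
T2·T1 = [-12/13 -5/13 -1; 5/13 -12/13 -2; 0 0 1]
T3·…·T1 = [-36/325 323/325 11/5; -323/325 -36/325 -2/5; 0 0 1]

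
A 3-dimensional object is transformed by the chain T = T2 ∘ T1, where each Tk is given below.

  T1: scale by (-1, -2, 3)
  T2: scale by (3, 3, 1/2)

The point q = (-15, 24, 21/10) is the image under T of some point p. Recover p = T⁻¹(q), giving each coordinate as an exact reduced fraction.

T1 = [-1 0 0 0; 0 -2 0 0; 0 0 3 0; 0 0 0 1]
T2·T1 = [-3 0 0 0; 0 -6 0 0; 0 0 3/2 0; 0 0 0 1]
det M = 27; M⁻¹ = [-1/3 0 0 0; 0 -1/6 0 0; 0 0 2/3 0; 0 0 0 1]
M⁻¹ · (-15, 24, 21/10)ᵀ = (5, -4, 7/5)ᵀ

p = (5, -4, 7/5)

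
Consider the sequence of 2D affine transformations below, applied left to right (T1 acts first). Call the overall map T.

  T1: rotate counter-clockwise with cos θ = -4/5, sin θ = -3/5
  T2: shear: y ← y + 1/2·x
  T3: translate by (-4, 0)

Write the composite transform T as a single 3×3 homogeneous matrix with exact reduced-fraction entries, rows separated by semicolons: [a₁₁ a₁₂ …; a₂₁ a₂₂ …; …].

T1 = [-4/5 3/5 0; -3/5 -4/5 0; 0 0 1]
T2·T1 = [-4/5 3/5 0; -1 -1/2 0; 0 0 1]
T3·…·T1 = [-4/5 3/5 -4; -1 -1/2 0; 0 0 1]

T = [-4/5 3/5 -4; -1 -1/2 0; 0 0 1]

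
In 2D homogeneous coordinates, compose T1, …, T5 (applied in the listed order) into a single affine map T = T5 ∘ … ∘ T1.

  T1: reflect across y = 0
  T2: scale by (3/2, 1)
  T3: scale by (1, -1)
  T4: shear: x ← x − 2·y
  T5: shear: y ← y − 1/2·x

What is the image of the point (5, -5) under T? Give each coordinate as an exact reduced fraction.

T1 reflect across y = 0: (5, -5) → (5, 5)
T2 scale by (3/2, 1): (5, 5) → (15/2, 5)
T3 scale by (1, -1): (15/2, 5) → (15/2, -5)
T4 shear: x ← x − 2·y: (15/2, -5) → (35/2, -5)
T5 shear: y ← y − 1/2·x: (35/2, -5) → (35/2, -55/4)

T(p) = (35/2, -55/4)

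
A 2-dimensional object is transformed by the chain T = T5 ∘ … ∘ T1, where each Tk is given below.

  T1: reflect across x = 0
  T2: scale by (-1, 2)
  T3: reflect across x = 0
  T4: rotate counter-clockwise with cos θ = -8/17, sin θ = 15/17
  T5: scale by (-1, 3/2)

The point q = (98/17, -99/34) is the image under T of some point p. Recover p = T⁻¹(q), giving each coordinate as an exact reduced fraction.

p = (-1, 3)

T1 = [-1 0 0; 0 1 0; 0 0 1]
T2·T1 = [1 0 0; 0 2 0; 0 0 1]
T3·…·T1 = [-1 0 0; 0 2 0; 0 0 1]
T4·…·T1 = [8/17 -30/17 0; -15/17 -16/17 0; 0 0 1]
T5·…·T1 = [-8/17 30/17 0; -45/34 -24/17 0; 0 0 1]
det M = 3; M⁻¹ = [-8/17 -10/17 0; 15/34 -8/51 0; 0 0 1]
M⁻¹ · (98/17, -99/34)ᵀ = (-1, 3)ᵀ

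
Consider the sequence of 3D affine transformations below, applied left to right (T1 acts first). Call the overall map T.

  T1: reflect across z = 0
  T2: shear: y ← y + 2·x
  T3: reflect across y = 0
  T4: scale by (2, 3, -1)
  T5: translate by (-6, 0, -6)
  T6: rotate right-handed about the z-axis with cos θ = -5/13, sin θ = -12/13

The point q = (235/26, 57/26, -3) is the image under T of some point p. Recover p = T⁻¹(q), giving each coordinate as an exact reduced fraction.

p = (1/4, -3, 3)

T1 = [1 0 0 0; 0 1 0 0; 0 0 -1 0; 0 0 0 1]
T2·T1 = [1 0 0 0; 2 1 0 0; 0 0 -1 0; 0 0 0 1]
T3·…·T1 = [1 0 0 0; -2 -1 0 0; 0 0 -1 0; 0 0 0 1]
T4·…·T1 = [2 0 0 0; -6 -3 0 0; 0 0 1 0; 0 0 0 1]
T5·…·T1 = [2 0 0 -6; -6 -3 0 0; 0 0 1 -6; 0 0 0 1]
T6·…·T1 = [-82/13 -36/13 0 30/13; 6/13 15/13 0 72/13; 0 0 1 -6; 0 0 0 1]
det M = -6; M⁻¹ = [-5/26 -6/13 0 3; 1/13 41/39 0 -6; 0 0 1 6; 0 0 0 1]
M⁻¹ · (235/26, 57/26, -3)ᵀ = (1/4, -3, 3)ᵀ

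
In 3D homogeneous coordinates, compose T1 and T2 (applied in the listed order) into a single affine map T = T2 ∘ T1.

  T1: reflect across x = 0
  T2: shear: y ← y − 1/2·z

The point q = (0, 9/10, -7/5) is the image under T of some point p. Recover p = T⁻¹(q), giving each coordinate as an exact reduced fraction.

T1 = [-1 0 0 0; 0 1 0 0; 0 0 1 0; 0 0 0 1]
T2·T1 = [-1 0 0 0; 0 1 -1/2 0; 0 0 1 0; 0 0 0 1]
det M = -1; M⁻¹ = [-1 0 0 0; 0 1 1/2 0; 0 0 1 0; 0 0 0 1]
M⁻¹ · (0, 9/10, -7/5)ᵀ = (0, 1/5, -7/5)ᵀ

p = (0, 1/5, -7/5)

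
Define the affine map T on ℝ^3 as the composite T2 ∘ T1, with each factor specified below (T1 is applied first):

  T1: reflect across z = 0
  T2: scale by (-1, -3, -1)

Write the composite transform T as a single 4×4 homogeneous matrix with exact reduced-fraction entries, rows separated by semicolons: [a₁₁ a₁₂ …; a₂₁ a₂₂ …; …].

T1 = [1 0 0 0; 0 1 0 0; 0 0 -1 0; 0 0 0 1]
T2·T1 = [-1 0 0 0; 0 -3 0 0; 0 0 1 0; 0 0 0 1]

T = [-1 0 0 0; 0 -3 0 0; 0 0 1 0; 0 0 0 1]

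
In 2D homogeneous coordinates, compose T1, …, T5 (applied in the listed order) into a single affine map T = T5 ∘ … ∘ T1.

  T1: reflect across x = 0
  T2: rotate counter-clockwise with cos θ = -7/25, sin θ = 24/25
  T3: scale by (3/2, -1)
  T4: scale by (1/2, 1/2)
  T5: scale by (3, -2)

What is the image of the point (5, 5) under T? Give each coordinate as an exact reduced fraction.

T1 reflect across x = 0: (5, 5) → (-5, 5)
T2 rotate counter-clockwise with cos θ = -7/25, sin θ = 24/25: (-5, 5) → (-17/5, -31/5)
T3 scale by (3/2, -1): (-17/5, -31/5) → (-51/10, 31/5)
T4 scale by (1/2, 1/2): (-51/10, 31/5) → (-51/20, 31/10)
T5 scale by (3, -2): (-51/20, 31/10) → (-153/20, -31/5)

T(p) = (-153/20, -31/5)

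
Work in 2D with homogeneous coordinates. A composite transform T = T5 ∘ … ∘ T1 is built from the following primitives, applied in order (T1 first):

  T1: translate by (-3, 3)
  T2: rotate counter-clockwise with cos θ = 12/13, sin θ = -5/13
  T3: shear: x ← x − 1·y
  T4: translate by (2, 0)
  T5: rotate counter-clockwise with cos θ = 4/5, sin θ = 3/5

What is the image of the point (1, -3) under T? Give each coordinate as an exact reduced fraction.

T(p) = (-62/65, 16/65)

T1 translate by (-3, 3): (1, -3) → (-2, 0)
T2 rotate counter-clockwise with cos θ = 12/13, sin θ = -5/13: (-2, 0) → (-24/13, 10/13)
T3 shear: x ← x − 1·y: (-24/13, 10/13) → (-34/13, 10/13)
T4 translate by (2, 0): (-34/13, 10/13) → (-8/13, 10/13)
T5 rotate counter-clockwise with cos θ = 4/5, sin θ = 3/5: (-8/13, 10/13) → (-62/65, 16/65)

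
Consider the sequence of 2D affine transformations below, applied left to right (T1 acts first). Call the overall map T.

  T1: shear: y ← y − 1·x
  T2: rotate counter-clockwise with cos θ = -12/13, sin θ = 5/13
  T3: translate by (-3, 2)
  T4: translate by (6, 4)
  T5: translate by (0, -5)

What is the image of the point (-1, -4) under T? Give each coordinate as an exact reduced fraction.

T1 shear: y ← y − 1·x: (-1, -4) → (-1, -3)
T2 rotate counter-clockwise with cos θ = -12/13, sin θ = 5/13: (-1, -3) → (27/13, 31/13)
T3 translate by (-3, 2): (27/13, 31/13) → (-12/13, 57/13)
T4 translate by (6, 4): (-12/13, 57/13) → (66/13, 109/13)
T5 translate by (0, -5): (66/13, 109/13) → (66/13, 44/13)

T(p) = (66/13, 44/13)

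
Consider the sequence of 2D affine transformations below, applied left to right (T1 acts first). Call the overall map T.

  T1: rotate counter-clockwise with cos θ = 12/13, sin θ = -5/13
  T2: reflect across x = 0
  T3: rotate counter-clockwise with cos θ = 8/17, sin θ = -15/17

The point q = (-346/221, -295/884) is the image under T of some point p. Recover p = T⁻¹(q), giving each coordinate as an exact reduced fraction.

p = (1, -5/4)

T1 = [12/13 5/13 0; -5/13 12/13 0; 0 0 1]
T2·T1 = [-12/13 -5/13 0; -5/13 12/13 0; 0 0 1]
T3·…·T1 = [-171/221 140/221 0; 140/221 171/221 0; 0 0 1]
det M = -1; M⁻¹ = [-171/221 140/221 0; 140/221 171/221 0; 0 0 1]
M⁻¹ · (-346/221, -295/884)ᵀ = (1, -5/4)ᵀ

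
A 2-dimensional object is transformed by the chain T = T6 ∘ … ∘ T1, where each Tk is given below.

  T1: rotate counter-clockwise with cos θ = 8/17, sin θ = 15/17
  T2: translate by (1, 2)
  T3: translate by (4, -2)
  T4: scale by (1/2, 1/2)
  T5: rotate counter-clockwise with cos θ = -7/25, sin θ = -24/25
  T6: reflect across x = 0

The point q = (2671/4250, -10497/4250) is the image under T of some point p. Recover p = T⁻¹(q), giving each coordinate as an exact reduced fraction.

T1 = [8/17 -15/17 0; 15/17 8/17 0; 0 0 1]
T2·T1 = [8/17 -15/17 1; 15/17 8/17 2; 0 0 1]
T3·…·T1 = [8/17 -15/17 5; 15/17 8/17 0; 0 0 1]
T4·…·T1 = [4/17 -15/34 5/2; 15/34 4/17 0; 0 0 1]
T5·…·T1 = [152/425 297/850 -7/10; -297/850 152/425 -12/5; 0 0 1]
T6·…·T1 = [-152/425 -297/850 7/10; -297/850 152/425 -12/5; 0 0 1]
det M = -1/4; M⁻¹ = [-608/425 -594/425 -40/17; -594/425 608/425 75/17; 0 0 1]
M⁻¹ · (2671/4250, -10497/4250)ᵀ = (1/5, 0)ᵀ

p = (1/5, 0)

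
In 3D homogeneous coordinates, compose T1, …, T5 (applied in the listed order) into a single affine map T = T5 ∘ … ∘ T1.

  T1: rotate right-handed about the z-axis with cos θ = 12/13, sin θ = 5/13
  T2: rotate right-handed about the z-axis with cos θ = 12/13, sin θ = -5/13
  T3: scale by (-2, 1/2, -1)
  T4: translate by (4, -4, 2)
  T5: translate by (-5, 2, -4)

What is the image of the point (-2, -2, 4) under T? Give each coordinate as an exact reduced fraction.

T1 rotate right-handed about the z-axis with cos θ = 12/13, sin θ = 5/13: (-2, -2, 4) → (-14/13, -34/13, 4)
T2 rotate right-handed about the z-axis with cos θ = 12/13, sin θ = -5/13: (-14/13, -34/13, 4) → (-2, -2, 4)
T3 scale by (-2, 1/2, -1): (-2, -2, 4) → (4, -1, -4)
T4 translate by (4, -4, 2): (4, -1, -4) → (8, -5, -2)
T5 translate by (-5, 2, -4): (8, -5, -2) → (3, -3, -6)

T(p) = (3, -3, -6)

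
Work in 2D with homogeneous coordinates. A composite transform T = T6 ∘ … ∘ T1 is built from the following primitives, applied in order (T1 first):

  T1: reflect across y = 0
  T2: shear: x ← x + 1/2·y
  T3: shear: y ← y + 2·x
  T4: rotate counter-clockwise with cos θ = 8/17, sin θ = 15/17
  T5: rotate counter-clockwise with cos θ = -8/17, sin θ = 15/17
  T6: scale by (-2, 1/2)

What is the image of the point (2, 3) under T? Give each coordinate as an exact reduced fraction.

T1 reflect across y = 0: (2, 3) → (2, -3)
T2 shear: x ← x + 1/2·y: (2, -3) → (1/2, -3)
T3 shear: y ← y + 2·x: (1/2, -3) → (1/2, -2)
T4 rotate counter-clockwise with cos θ = 8/17, sin θ = 15/17: (1/2, -2) → (2, -1/2)
T5 rotate counter-clockwise with cos θ = -8/17, sin θ = 15/17: (2, -1/2) → (-1/2, 2)
T6 scale by (-2, 1/2): (-1/2, 2) → (1, 1)

T(p) = (1, 1)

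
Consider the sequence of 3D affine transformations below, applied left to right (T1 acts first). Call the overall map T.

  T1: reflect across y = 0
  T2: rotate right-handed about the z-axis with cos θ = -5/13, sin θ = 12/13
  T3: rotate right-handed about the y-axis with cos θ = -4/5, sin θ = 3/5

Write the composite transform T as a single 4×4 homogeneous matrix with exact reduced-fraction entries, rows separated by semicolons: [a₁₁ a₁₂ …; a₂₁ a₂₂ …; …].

T = [4/13 -48/65 3/5 0; 12/13 5/13 0 0; 3/13 -36/65 -4/5 0; 0 0 0 1]

T1 = [1 0 0 0; 0 -1 0 0; 0 0 1 0; 0 0 0 1]
T2·T1 = [-5/13 12/13 0 0; 12/13 5/13 0 0; 0 0 1 0; 0 0 0 1]
T3·…·T1 = [4/13 -48/65 3/5 0; 12/13 5/13 0 0; 3/13 -36/65 -4/5 0; 0 0 0 1]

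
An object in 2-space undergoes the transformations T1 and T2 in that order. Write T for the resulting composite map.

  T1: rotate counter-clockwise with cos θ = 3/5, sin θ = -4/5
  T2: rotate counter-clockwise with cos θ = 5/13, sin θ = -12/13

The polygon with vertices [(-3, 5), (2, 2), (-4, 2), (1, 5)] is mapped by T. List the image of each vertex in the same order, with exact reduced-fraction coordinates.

image vertices: (379/65, 3/65), (46/65, -178/65), (244/65, 158/65), (19/5, -17/5)

T1 rotate counter-clockwise with cos θ = 3/5, sin θ = -4/5: (-3, 5) → (11/5, 27/5); (2, 2) → (14/5, -2/5); (-4, 2) → (-4/5, 22/5); (1, 5) → (23/5, 11/5)
T2 rotate counter-clockwise with cos θ = 5/13, sin θ = -12/13: (11/5, 27/5) → (379/65, 3/65); (14/5, -2/5) → (46/65, -178/65); (-4/5, 22/5) → (244/65, 158/65); (23/5, 11/5) → (19/5, -17/5)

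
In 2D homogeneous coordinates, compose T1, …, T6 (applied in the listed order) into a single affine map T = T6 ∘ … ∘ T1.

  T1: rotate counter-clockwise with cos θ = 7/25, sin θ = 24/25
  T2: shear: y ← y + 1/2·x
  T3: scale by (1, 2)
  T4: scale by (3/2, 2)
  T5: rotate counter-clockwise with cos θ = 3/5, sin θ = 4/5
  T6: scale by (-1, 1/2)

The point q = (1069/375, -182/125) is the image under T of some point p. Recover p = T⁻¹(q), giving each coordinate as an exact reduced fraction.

T1 = [7/25 -24/25 0; 24/25 7/25 0; 0 0 1]
T2·T1 = [7/25 -24/25 0; 11/10 -1/5 0; 0 0 1]
T3·…·T1 = [7/25 -24/25 0; 11/5 -2/5 0; 0 0 1]
T4·…·T1 = [21/50 -36/25 0; 22/5 -4/5 0; 0 0 1]
T5·…·T1 = [-817/250 -28/125 0; 372/125 -204/125 0; 0 0 1]
T6·…·T1 = [817/250 28/125 0; 186/125 -102/125 0; 0 0 1]
det M = -3; M⁻¹ = [34/125 28/375 0; 62/125 -817/750 0; 0 0 1]
M⁻¹ · (1069/375, -182/125)ᵀ = (2/3, 3)ᵀ

p = (2/3, 3)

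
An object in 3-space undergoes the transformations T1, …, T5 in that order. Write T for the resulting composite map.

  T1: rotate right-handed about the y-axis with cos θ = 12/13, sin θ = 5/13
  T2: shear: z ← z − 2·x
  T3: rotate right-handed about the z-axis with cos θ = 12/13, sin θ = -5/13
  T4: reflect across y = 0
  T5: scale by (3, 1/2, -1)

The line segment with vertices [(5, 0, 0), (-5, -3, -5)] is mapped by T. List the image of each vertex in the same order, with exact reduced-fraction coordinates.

T1 rotate right-handed about the y-axis with cos θ = 12/13, sin θ = 5/13: (5, 0, 0) → (60/13, 0, -25/13); (-5, -3, -5) → (-85/13, -3, -35/13)
T2 shear: z ← z − 2·x: (60/13, 0, -25/13) → (60/13, 0, -145/13); (-85/13, -3, -35/13) → (-85/13, -3, 135/13)
T3 rotate right-handed about the z-axis with cos θ = 12/13, sin θ = -5/13: (60/13, 0, -145/13) → (720/169, -300/169, -145/13); (-85/13, -3, 135/13) → (-1215/169, -43/169, 135/13)
T4 reflect across y = 0: (720/169, -300/169, -145/13) → (720/169, 300/169, -145/13); (-1215/169, -43/169, 135/13) → (-1215/169, 43/169, 135/13)
T5 scale by (3, 1/2, -1): (720/169, 300/169, -145/13) → (2160/169, 150/169, 145/13); (-1215/169, 43/169, 135/13) → (-3645/169, 43/338, -135/13)

image vertices: (2160/169, 150/169, 145/13), (-3645/169, 43/338, -135/13)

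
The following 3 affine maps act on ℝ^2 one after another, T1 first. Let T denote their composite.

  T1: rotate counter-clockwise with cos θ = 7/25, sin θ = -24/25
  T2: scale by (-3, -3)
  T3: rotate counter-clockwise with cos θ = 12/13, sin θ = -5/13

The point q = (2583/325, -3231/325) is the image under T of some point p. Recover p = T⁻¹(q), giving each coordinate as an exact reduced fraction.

T1 = [7/25 24/25 0; -24/25 7/25 0; 0 0 1]
T2·T1 = [-21/25 -72/25 0; 72/25 -21/25 0; 0 0 1]
T3·…·T1 = [108/325 -969/325 0; 969/325 108/325 0; 0 0 1]
det M = 9; M⁻¹ = [12/325 323/975 0; -323/975 12/325 0; 0 0 1]
M⁻¹ · (2583/325, -3231/325)ᵀ = (-3, -3)ᵀ

p = (-3, -3)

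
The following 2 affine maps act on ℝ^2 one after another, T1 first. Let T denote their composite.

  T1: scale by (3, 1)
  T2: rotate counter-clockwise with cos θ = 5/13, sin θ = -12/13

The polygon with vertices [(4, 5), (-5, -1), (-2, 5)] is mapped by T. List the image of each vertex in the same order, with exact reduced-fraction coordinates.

image vertices: (120/13, -119/13), (-87/13, 175/13), (30/13, 97/13)

T1 scale by (3, 1): (4, 5) → (12, 5); (-5, -1) → (-15, -1); (-2, 5) → (-6, 5)
T2 rotate counter-clockwise with cos θ = 5/13, sin θ = -12/13: (12, 5) → (120/13, -119/13); (-15, -1) → (-87/13, 175/13); (-6, 5) → (30/13, 97/13)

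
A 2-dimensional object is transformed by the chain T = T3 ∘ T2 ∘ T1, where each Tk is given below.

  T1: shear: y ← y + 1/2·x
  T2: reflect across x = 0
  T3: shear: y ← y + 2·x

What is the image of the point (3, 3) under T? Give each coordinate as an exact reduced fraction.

T(p) = (-3, -3/2)

T1 shear: y ← y + 1/2·x: (3, 3) → (3, 9/2)
T2 reflect across x = 0: (3, 9/2) → (-3, 9/2)
T3 shear: y ← y + 2·x: (-3, 9/2) → (-3, -3/2)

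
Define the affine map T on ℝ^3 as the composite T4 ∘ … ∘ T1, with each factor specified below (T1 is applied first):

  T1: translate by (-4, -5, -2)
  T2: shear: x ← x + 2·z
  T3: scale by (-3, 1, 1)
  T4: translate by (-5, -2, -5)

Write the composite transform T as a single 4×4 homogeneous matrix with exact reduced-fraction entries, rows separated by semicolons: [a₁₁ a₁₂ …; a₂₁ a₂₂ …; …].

T1 = [1 0 0 -4; 0 1 0 -5; 0 0 1 -2; 0 0 0 1]
T2·T1 = [1 0 2 -8; 0 1 0 -5; 0 0 1 -2; 0 0 0 1]
T3·…·T1 = [-3 0 -6 24; 0 1 0 -5; 0 0 1 -2; 0 0 0 1]
T4·…·T1 = [-3 0 -6 19; 0 1 0 -7; 0 0 1 -7; 0 0 0 1]

T = [-3 0 -6 19; 0 1 0 -7; 0 0 1 -7; 0 0 0 1]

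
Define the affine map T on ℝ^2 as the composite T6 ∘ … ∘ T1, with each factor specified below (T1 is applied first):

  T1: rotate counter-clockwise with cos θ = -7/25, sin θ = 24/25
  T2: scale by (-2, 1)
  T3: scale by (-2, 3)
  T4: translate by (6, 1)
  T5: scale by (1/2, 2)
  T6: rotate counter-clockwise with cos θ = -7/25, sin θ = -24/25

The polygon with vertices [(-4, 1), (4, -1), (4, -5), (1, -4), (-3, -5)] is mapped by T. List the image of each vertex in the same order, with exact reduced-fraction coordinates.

T1 rotate counter-clockwise with cos θ = -7/25, sin θ = 24/25: (-4, 1) → (4/25, -103/25); (4, -1) → (-4/25, 103/25); (4, -5) → (92/25, 131/25); (1, -4) → (89/25, 52/25); (-3, -5) → (141/25, -37/25)
T2 scale by (-2, 1): (4/25, -103/25) → (-8/25, -103/25); (-4/25, 103/25) → (8/25, 103/25); (92/25, 131/25) → (-184/25, 131/25); (89/25, 52/25) → (-178/25, 52/25); (141/25, -37/25) → (-282/25, -37/25)
T3 scale by (-2, 3): (-8/25, -103/25) → (16/25, -309/25); (8/25, 103/25) → (-16/25, 309/25); (-184/25, 131/25) → (368/25, 393/25); (-178/25, 52/25) → (356/25, 156/25); (-282/25, -37/25) → (564/25, -111/25)
T4 translate by (6, 1): (16/25, -309/25) → (166/25, -284/25); (-16/25, 309/25) → (134/25, 334/25); (368/25, 393/25) → (518/25, 418/25); (356/25, 156/25) → (506/25, 181/25); (564/25, -111/25) → (714/25, -86/25)
T5 scale by (1/2, 2): (166/25, -284/25) → (83/25, -568/25); (134/25, 334/25) → (67/25, 668/25); (518/25, 418/25) → (259/25, 836/25); (506/25, 181/25) → (253/25, 362/25); (714/25, -86/25) → (357/25, -172/25)
T6 rotate counter-clockwise with cos θ = -7/25, sin θ = -24/25: (83/25, -568/25) → (-14213/625, 1984/625); (67/25, 668/25) → (15563/625, -6284/625); (259/25, 836/25) → (18251/625, -12068/625); (253/25, 362/25) → (6917/625, -8606/625); (357/25, -172/25) → (-6627/625, -7364/625)

image vertices: (-14213/625, 1984/625), (15563/625, -6284/625), (18251/625, -12068/625), (6917/625, -8606/625), (-6627/625, -7364/625)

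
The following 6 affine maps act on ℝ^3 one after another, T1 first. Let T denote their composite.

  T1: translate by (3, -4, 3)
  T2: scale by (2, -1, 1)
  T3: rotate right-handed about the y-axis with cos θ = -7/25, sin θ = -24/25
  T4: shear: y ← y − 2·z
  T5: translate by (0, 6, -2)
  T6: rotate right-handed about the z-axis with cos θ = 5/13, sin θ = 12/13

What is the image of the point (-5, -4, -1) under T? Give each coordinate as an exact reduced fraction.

T(p) = (-1388/65, 522/65, -32/5)

T1 translate by (3, -4, 3): (-5, -4, -1) → (-2, -8, 2)
T2 scale by (2, -1, 1): (-2, -8, 2) → (-4, 8, 2)
T3 rotate right-handed about the y-axis with cos θ = -7/25, sin θ = -24/25: (-4, 8, 2) → (-4/5, 8, -22/5)
T4 shear: y ← y − 2·z: (-4/5, 8, -22/5) → (-4/5, 84/5, -22/5)
T5 translate by (0, 6, -2): (-4/5, 84/5, -22/5) → (-4/5, 114/5, -32/5)
T6 rotate right-handed about the z-axis with cos θ = 5/13, sin θ = 12/13: (-4/5, 114/5, -32/5) → (-1388/65, 522/65, -32/5)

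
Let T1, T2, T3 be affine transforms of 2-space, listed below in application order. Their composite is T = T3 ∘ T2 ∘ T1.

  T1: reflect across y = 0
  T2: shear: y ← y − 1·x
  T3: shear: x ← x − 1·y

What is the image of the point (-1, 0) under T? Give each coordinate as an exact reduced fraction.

T1 reflect across y = 0: (-1, 0) → (-1, 0)
T2 shear: y ← y − 1·x: (-1, 0) → (-1, 1)
T3 shear: x ← x − 1·y: (-1, 1) → (-2, 1)

T(p) = (-2, 1)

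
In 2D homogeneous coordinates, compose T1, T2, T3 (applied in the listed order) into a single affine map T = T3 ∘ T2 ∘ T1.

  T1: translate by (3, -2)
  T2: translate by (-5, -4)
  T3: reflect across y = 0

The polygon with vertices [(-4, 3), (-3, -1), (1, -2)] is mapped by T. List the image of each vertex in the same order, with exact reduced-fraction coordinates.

image vertices: (-6, 3), (-5, 7), (-1, 8)

T1 translate by (3, -2): (-4, 3) → (-1, 1); (-3, -1) → (0, -3); (1, -2) → (4, -4)
T2 translate by (-5, -4): (-1, 1) → (-6, -3); (0, -3) → (-5, -7); (4, -4) → (-1, -8)
T3 reflect across y = 0: (-6, -3) → (-6, 3); (-5, -7) → (-5, 7); (-1, -8) → (-1, 8)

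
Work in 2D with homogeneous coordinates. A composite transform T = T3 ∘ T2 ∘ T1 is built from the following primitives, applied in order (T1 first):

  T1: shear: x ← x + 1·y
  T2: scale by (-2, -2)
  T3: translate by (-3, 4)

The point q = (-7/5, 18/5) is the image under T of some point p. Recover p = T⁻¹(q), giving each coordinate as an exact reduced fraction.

T1 = [1 1 0; 0 1 0; 0 0 1]
T2·T1 = [-2 -2 0; 0 -2 0; 0 0 1]
T3·…·T1 = [-2 -2 -3; 0 -2 4; 0 0 1]
det M = 4; M⁻¹ = [-1/2 1/2 -7/2; 0 -1/2 2; 0 0 1]
M⁻¹ · (-7/5, 18/5)ᵀ = (-1, 1/5)ᵀ

p = (-1, 1/5)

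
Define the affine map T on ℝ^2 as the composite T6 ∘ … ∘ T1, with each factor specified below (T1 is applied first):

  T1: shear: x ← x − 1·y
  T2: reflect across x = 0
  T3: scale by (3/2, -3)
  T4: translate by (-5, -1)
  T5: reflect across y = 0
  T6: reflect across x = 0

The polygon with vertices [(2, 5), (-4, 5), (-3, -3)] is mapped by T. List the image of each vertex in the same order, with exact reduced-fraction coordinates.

image vertices: (1/2, 16), (-17/2, 16), (5, -8)

T1 shear: x ← x − 1·y: (2, 5) → (-3, 5); (-4, 5) → (-9, 5); (-3, -3) → (0, -3)
T2 reflect across x = 0: (-3, 5) → (3, 5); (-9, 5) → (9, 5); (0, -3) → (0, -3)
T3 scale by (3/2, -3): (3, 5) → (9/2, -15); (9, 5) → (27/2, -15); (0, -3) → (0, 9)
T4 translate by (-5, -1): (9/2, -15) → (-1/2, -16); (27/2, -15) → (17/2, -16); (0, 9) → (-5, 8)
T5 reflect across y = 0: (-1/2, -16) → (-1/2, 16); (17/2, -16) → (17/2, 16); (-5, 8) → (-5, -8)
T6 reflect across x = 0: (-1/2, 16) → (1/2, 16); (17/2, 16) → (-17/2, 16); (-5, -8) → (5, -8)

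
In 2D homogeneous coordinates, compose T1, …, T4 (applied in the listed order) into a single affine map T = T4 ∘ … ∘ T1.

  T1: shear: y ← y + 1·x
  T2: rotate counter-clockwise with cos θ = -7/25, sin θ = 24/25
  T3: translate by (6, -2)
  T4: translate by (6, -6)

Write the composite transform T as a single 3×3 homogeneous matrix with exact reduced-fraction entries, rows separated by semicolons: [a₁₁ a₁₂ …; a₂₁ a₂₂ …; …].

T1 = [1 0 0; 1 1 0; 0 0 1]
T2·T1 = [-31/25 -24/25 0; 17/25 -7/25 0; 0 0 1]
T3·…·T1 = [-31/25 -24/25 6; 17/25 -7/25 -2; 0 0 1]
T4·…·T1 = [-31/25 -24/25 12; 17/25 -7/25 -8; 0 0 1]

T = [-31/25 -24/25 12; 17/25 -7/25 -8; 0 0 1]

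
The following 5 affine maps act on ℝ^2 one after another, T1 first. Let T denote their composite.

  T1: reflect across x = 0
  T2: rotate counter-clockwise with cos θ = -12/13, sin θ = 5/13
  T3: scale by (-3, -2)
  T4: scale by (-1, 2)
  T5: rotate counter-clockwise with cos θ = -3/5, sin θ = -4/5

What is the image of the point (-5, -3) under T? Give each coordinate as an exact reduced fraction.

T1 reflect across x = 0: (-5, -3) → (5, -3)
T2 rotate counter-clockwise with cos θ = -12/13, sin θ = 5/13: (5, -3) → (-45/13, 61/13)
T3 scale by (-3, -2): (-45/13, 61/13) → (135/13, -122/13)
T4 scale by (-1, 2): (135/13, -122/13) → (-135/13, -244/13)
T5 rotate counter-clockwise with cos θ = -3/5, sin θ = -4/5: (-135/13, -244/13) → (-571/65, 1272/65)

T(p) = (-571/65, 1272/65)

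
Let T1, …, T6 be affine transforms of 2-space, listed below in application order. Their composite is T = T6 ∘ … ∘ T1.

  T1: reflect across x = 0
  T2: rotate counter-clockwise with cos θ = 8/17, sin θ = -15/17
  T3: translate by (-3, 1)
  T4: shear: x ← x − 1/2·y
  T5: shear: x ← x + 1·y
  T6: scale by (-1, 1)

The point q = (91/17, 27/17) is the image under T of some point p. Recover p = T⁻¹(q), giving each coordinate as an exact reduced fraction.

p = (2, -5/2)

T1 = [-1 0 0; 0 1 0; 0 0 1]
T2·T1 = [-8/17 15/17 0; 15/17 8/17 0; 0 0 1]
T3·…·T1 = [-8/17 15/17 -3; 15/17 8/17 1; 0 0 1]
T4·…·T1 = [-31/34 11/17 -7/2; 15/17 8/17 1; 0 0 1]
T5·…·T1 = [-1/34 19/17 -5/2; 15/17 8/17 1; 0 0 1]
T6·…·T1 = [1/34 -19/17 5/2; 15/17 8/17 1; 0 0 1]
det M = 1; M⁻¹ = [8/17 19/17 -39/17; -15/17 1/34 37/17; 0 0 1]
M⁻¹ · (91/17, 27/17)ᵀ = (2, -5/2)ᵀ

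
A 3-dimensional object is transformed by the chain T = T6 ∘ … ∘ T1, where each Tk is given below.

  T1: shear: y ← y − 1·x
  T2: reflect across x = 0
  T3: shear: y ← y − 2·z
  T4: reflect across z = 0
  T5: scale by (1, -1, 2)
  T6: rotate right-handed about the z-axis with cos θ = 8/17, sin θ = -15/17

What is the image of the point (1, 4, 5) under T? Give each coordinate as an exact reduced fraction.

T1 shear: y ← y − 1·x: (1, 4, 5) → (1, 3, 5)
T2 reflect across x = 0: (1, 3, 5) → (-1, 3, 5)
T3 shear: y ← y − 2·z: (-1, 3, 5) → (-1, -7, 5)
T4 reflect across z = 0: (-1, -7, 5) → (-1, -7, -5)
T5 scale by (1, -1, 2): (-1, -7, -5) → (-1, 7, -10)
T6 rotate right-handed about the z-axis with cos θ = 8/17, sin θ = -15/17: (-1, 7, -10) → (97/17, 71/17, -10)

T(p) = (97/17, 71/17, -10)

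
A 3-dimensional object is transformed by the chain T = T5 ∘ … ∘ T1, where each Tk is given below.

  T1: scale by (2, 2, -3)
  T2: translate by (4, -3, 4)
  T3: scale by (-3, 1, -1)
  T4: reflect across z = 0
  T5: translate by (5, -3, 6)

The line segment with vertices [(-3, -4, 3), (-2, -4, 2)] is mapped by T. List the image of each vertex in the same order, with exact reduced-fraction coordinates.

image vertices: (11, -14, 1), (5, -14, 4)

T1 scale by (2, 2, -3): (-3, -4, 3) → (-6, -8, -9); (-2, -4, 2) → (-4, -8, -6)
T2 translate by (4, -3, 4): (-6, -8, -9) → (-2, -11, -5); (-4, -8, -6) → (0, -11, -2)
T3 scale by (-3, 1, -1): (-2, -11, -5) → (6, -11, 5); (0, -11, -2) → (0, -11, 2)
T4 reflect across z = 0: (6, -11, 5) → (6, -11, -5); (0, -11, 2) → (0, -11, -2)
T5 translate by (5, -3, 6): (6, -11, -5) → (11, -14, 1); (0, -11, -2) → (5, -14, 4)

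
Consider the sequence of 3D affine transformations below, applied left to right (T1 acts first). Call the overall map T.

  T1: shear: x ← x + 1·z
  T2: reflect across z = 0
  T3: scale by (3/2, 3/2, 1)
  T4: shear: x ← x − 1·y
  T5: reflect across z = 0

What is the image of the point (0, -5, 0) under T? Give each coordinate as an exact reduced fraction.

T1 shear: x ← x + 1·z: (0, -5, 0) → (0, -5, 0)
T2 reflect across z = 0: (0, -5, 0) → (0, -5, 0)
T3 scale by (3/2, 3/2, 1): (0, -5, 0) → (0, -15/2, 0)
T4 shear: x ← x − 1·y: (0, -15/2, 0) → (15/2, -15/2, 0)
T5 reflect across z = 0: (15/2, -15/2, 0) → (15/2, -15/2, 0)

T(p) = (15/2, -15/2, 0)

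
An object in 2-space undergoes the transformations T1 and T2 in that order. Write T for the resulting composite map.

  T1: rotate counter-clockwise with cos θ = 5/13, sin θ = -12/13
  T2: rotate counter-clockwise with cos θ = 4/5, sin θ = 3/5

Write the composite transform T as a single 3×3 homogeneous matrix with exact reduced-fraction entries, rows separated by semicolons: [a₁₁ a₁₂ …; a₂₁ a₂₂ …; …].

T = [56/65 33/65 0; -33/65 56/65 0; 0 0 1]

T1 = [5/13 12/13 0; -12/13 5/13 0; 0 0 1]
T2·T1 = [56/65 33/65 0; -33/65 56/65 0; 0 0 1]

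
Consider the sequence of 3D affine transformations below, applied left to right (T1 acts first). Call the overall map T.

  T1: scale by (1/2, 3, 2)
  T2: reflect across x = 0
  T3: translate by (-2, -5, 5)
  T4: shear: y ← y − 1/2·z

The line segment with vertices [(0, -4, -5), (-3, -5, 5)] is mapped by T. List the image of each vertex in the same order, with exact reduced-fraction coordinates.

image vertices: (-2, -29/2, -5), (-1/2, -55/2, 15)

T1 scale by (1/2, 3, 2): (0, -4, -5) → (0, -12, -10); (-3, -5, 5) → (-3/2, -15, 10)
T2 reflect across x = 0: (0, -12, -10) → (0, -12, -10); (-3/2, -15, 10) → (3/2, -15, 10)
T3 translate by (-2, -5, 5): (0, -12, -10) → (-2, -17, -5); (3/2, -15, 10) → (-1/2, -20, 15)
T4 shear: y ← y − 1/2·z: (-2, -17, -5) → (-2, -29/2, -5); (-1/2, -20, 15) → (-1/2, -55/2, 15)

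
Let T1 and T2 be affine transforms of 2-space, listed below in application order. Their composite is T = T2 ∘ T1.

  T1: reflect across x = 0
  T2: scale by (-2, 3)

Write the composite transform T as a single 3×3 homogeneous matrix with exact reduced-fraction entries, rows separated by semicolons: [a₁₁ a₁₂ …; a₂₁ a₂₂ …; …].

T1 = [-1 0 0; 0 1 0; 0 0 1]
T2·T1 = [2 0 0; 0 3 0; 0 0 1]

T = [2 0 0; 0 3 0; 0 0 1]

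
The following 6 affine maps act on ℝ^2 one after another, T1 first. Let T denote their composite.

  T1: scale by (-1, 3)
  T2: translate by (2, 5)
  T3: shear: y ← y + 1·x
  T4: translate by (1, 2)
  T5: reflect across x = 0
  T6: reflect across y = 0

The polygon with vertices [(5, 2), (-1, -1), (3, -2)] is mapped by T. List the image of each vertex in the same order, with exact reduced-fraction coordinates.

image vertices: (2, -10), (-4, -7), (0, 0)

T1 scale by (-1, 3): (5, 2) → (-5, 6); (-1, -1) → (1, -3); (3, -2) → (-3, -6)
T2 translate by (2, 5): (-5, 6) → (-3, 11); (1, -3) → (3, 2); (-3, -6) → (-1, -1)
T3 shear: y ← y + 1·x: (-3, 11) → (-3, 8); (3, 2) → (3, 5); (-1, -1) → (-1, -2)
T4 translate by (1, 2): (-3, 8) → (-2, 10); (3, 5) → (4, 7); (-1, -2) → (0, 0)
T5 reflect across x = 0: (-2, 10) → (2, 10); (4, 7) → (-4, 7); (0, 0) → (0, 0)
T6 reflect across y = 0: (2, 10) → (2, -10); (-4, 7) → (-4, -7); (0, 0) → (0, 0)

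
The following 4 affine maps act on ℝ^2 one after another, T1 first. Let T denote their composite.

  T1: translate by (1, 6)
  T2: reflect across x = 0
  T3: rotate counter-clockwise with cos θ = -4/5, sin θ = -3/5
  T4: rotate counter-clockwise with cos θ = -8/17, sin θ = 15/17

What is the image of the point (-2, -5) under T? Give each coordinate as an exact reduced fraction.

T1 translate by (1, 6): (-2, -5) → (-1, 1)
T2 reflect across x = 0: (-1, 1) → (1, 1)
T3 rotate counter-clockwise with cos θ = -4/5, sin θ = -3/5: (1, 1) → (-1/5, -7/5)
T4 rotate counter-clockwise with cos θ = -8/17, sin θ = 15/17: (-1/5, -7/5) → (113/85, 41/85)

T(p) = (113/85, 41/85)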